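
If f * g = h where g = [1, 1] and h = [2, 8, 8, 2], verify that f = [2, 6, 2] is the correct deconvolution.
Forward-compute [2, 6, 2] * [1, 1]: h[0] = 2×1 = 2; h[1] = 2×1 + 6×1 = 8; h[2] = 6×1 + 2×1 = 8; h[3] = 2×1 = 2 → [2, 8, 8, 2]. Matches given h = [2, 8, 8, 2], so verified.

Verified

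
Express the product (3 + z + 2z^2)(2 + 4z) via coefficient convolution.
Ascending coefficients: a = [3, 1, 2], b = [2, 4]. c[0] = 3×2 = 6; c[1] = 3×4 + 1×2 = 14; c[2] = 1×4 + 2×2 = 8; c[3] = 2×4 = 8. Result coefficients: [6, 14, 8, 8] → 6 + 14z + 8z^2 + 8z^3

6 + 14z + 8z^2 + 8z^3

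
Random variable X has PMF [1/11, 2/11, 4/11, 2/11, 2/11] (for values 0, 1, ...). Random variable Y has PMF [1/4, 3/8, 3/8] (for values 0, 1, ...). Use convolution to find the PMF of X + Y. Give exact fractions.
P(X+Y=k) = Σ_i P(X=i)·P(Y=k-i) — a convolution of [1/11, 2/11, 4/11, 2/11, 2/11] and [1/4, 3/8, 3/8]. P(X+Y=0) = (1/11)×(1/4) = 1/44; P(X+Y=1) = (1/11)×(3/8) + (2/11)×(1/4) = 3/88 + 1/22 = 7/88; P(X+Y=2) = (1/11)×(3/8) + (2/11)×(3/8) + (4/11)×(1/4) = 3/88 + 3/44 + 1/11 = 17/88; P(X+Y=3) = (2/11)×(3/8) + (4/11)×(3/8) + (2/11)×(1/4) = 3/44 + 3/22 + 1/22 = 1/4; P(X+Y=4) = (4/11)×(3/8) + (2/11)×(3/8) + (2/11)×(1/4) = 3/22 + 3/44 + 1/22 = 1/4; P(X+Y=5) = (2/11)×(3/8) + (2/11)×(3/8) = 3/44 + 3/44 = 3/22; P(X+Y=6) = (2/11)×(3/8) = 3/44. PMF: [1/44, 7/88, 17/88, 1/4, 1/4, 3/22, 3/44] (sums to 1 ✓)

[1/44, 7/88, 17/88, 1/4, 1/4, 3/22, 3/44]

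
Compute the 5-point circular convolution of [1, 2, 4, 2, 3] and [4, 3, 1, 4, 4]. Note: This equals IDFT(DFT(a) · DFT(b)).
Either evaluate y[k] = Σ_j a[j]·b[(k-j) mod 5] directly, or use IDFT(DFT(a) · DFT(b)). y[0] = 1×4 + 2×4 + 4×4 + 2×1 + 3×3 = 39; y[1] = 1×3 + 2×4 + 4×4 + 2×4 + 3×1 = 38; y[2] = 1×1 + 2×3 + 4×4 + 2×4 + 3×4 = 43; y[3] = 1×4 + 2×1 + 4×3 + 2×4 + 3×4 = 38; y[4] = 1×4 + 2×4 + 4×1 + 2×3 + 3×4 = 34. Result: [39, 38, 43, 38, 34]

[39, 38, 43, 38, 34]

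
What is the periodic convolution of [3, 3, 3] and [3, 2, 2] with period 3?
Use y[k] = Σ_j u[j]·v[(k-j) mod 3]. y[0] = 3×3 + 3×2 + 3×2 = 21; y[1] = 3×2 + 3×3 + 3×2 = 21; y[2] = 3×2 + 3×2 + 3×3 = 21. Result: [21, 21, 21]

[21, 21, 21]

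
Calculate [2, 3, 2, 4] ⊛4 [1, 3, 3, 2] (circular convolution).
Use y[k] = Σ_j u[j]·v[(k-j) mod 4]. y[0] = 2×1 + 3×2 + 2×3 + 4×3 = 26; y[1] = 2×3 + 3×1 + 2×2 + 4×3 = 25; y[2] = 2×3 + 3×3 + 2×1 + 4×2 = 25; y[3] = 2×2 + 3×3 + 2×3 + 4×1 = 23. Result: [26, 25, 25, 23]

[26, 25, 25, 23]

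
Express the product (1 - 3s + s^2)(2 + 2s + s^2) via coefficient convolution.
Ascending coefficients: a = [1, -3, 1], b = [2, 2, 1]. c[0] = 1×2 = 2; c[1] = 1×2 + -3×2 = -4; c[2] = 1×1 + -3×2 + 1×2 = -3; c[3] = -3×1 + 1×2 = -1; c[4] = 1×1 = 1. Result coefficients: [2, -4, -3, -1, 1] → 2 - 4s - 3s^2 - s^3 + s^4

2 - 4s - 3s^2 - s^3 + s^4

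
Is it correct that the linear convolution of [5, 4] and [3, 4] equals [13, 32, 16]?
Recompute linear convolution of [5, 4] and [3, 4]: y[0] = 5×3 = 15; y[1] = 5×4 + 4×3 = 32; y[2] = 4×4 = 16 → [15, 32, 16]. Compare to given [13, 32, 16]: they differ at index 0: given 13, correct 15, so answer: No

No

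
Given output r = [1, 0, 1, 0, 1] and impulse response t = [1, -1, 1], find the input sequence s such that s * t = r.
Deconvolve r=[1, 0, 1, 0, 1] by t=[1, -1, 1]. Since t[0]=1, solve forward: s[0] = r[0] / 1 = 1; s[1] = (r[1] - 1×-1) / 1 = 1; s[2] = (r[2] - 1×-1 - 1×1) / 1 = 1. So s = [1, 1, 1]. Check by forward convolution: r[0] = 1×1 = 1; r[1] = 1×-1 + 1×1 = 0; r[2] = 1×1 + 1×-1 + 1×1 = 1; r[3] = 1×1 + 1×-1 = 0; r[4] = 1×1 = 1

[1, 1, 1]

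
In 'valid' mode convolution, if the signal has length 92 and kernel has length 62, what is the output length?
'Valid' mode counts only positions where the kernel fully overlaps the signal: m - n + 1 = 92 - 62 + 1 = 31

31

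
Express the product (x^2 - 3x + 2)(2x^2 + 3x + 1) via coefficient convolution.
Ascending coefficients: a = [2, -3, 1], b = [1, 3, 2]. c[0] = 2×1 = 2; c[1] = 2×3 + -3×1 = 3; c[2] = 2×2 + -3×3 + 1×1 = -4; c[3] = -3×2 + 1×3 = -3; c[4] = 1×2 = 2. Result coefficients: [2, 3, -4, -3, 2] → 2x^4 - 3x^3 - 4x^2 + 3x + 2

2x^4 - 3x^3 - 4x^2 + 3x + 2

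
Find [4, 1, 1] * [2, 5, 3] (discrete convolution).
y[0] = 4×2 = 8; y[1] = 4×5 + 1×2 = 22; y[2] = 4×3 + 1×5 + 1×2 = 19; y[3] = 1×3 + 1×5 = 8; y[4] = 1×3 = 3

[8, 22, 19, 8, 3]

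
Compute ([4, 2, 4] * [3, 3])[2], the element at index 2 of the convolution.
Use y[k] = Σ_i a[i]·b[k-i] at k=2. y[2] = 2×3 + 4×3 = 18

18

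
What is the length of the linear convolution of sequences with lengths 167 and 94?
Linear/full convolution length: m + n - 1 = 167 + 94 - 1 = 260

260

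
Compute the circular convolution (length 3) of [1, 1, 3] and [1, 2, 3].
Use y[k] = Σ_j f[j]·g[(k-j) mod 3]. y[0] = 1×1 + 1×3 + 3×2 = 10; y[1] = 1×2 + 1×1 + 3×3 = 12; y[2] = 1×3 + 1×2 + 3×1 = 8. Result: [10, 12, 8]

[10, 12, 8]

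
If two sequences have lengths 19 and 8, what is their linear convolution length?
Linear/full convolution length: m + n - 1 = 19 + 8 - 1 = 26

26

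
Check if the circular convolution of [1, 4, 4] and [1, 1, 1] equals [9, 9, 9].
Recompute circular convolution of [1, 4, 4] and [1, 1, 1]: y[0] = 1×1 + 4×1 + 4×1 = 9; y[1] = 1×1 + 4×1 + 4×1 = 9; y[2] = 1×1 + 4×1 + 4×1 = 9 → [9, 9, 9]. Given [9, 9, 9] matches, so answer: Yes

Yes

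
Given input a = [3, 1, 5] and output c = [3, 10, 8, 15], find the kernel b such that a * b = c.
Output length 4 = len(a) + len(b) - 1 ⇒ len(b) = 2. Solve b forward using b[k] = (c[k] - Σ_{i≥1} a[i]·b[k-i]) / a[0]: b[0] = c[0] / a[0] = 3 / 3 = 1; b[1] = (c[1] - 1×1) / a[0] = (10 - 1×1) / 3 = 3. So b = [1, 3]. Forward-check [3, 1, 5] * [1, 3]: c[0] = 3×1 = 3; c[1] = 3×3 + 1×1 = 10; c[2] = 1×3 + 5×1 = 8; c[3] = 5×3 = 15 → [3, 10, 8, 15] ✓

[1, 3]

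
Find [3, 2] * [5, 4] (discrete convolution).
y[0] = 3×5 = 15; y[1] = 3×4 + 2×5 = 22; y[2] = 2×4 = 8

[15, 22, 8]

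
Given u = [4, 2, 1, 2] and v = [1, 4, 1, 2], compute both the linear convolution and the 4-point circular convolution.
Linear: y_lin[0] = 4×1 = 4; y_lin[1] = 4×4 + 2×1 = 18; y_lin[2] = 4×1 + 2×4 + 1×1 = 13; y_lin[3] = 4×2 + 2×1 + 1×4 + 2×1 = 16; y_lin[4] = 2×2 + 1×1 + 2×4 = 13; y_lin[5] = 1×2 + 2×1 = 4; y_lin[6] = 2×2 = 4 → [4, 18, 13, 16, 13, 4, 4]. Circular (length 4): y[0] = 4×1 + 2×2 + 1×1 + 2×4 = 17; y[1] = 4×4 + 2×1 + 1×2 + 2×1 = 22; y[2] = 4×1 + 2×4 + 1×1 + 2×2 = 17; y[3] = 4×2 + 2×1 + 1×4 + 2×1 = 16 → [17, 22, 17, 16]

Linear: [4, 18, 13, 16, 13, 4, 4], Circular: [17, 22, 17, 16]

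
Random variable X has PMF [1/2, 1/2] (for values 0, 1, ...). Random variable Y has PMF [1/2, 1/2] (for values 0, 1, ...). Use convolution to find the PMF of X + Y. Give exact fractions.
P(X+Y=k) = Σ_i P(X=i)·P(Y=k-i) — a convolution of [1/2, 1/2] and [1/2, 1/2]. P(X+Y=0) = (1/2)×(1/2) = 1/4; P(X+Y=1) = (1/2)×(1/2) + (1/2)×(1/2) = 1/4 + 1/4 = 1/2; P(X+Y=2) = (1/2)×(1/2) = 1/4. PMF: [1/4, 1/2, 1/4] (sums to 1 ✓)

[1/4, 1/2, 1/4]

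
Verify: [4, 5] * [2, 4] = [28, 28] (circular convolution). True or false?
Recompute circular convolution of [4, 5] and [2, 4]: y[0] = 4×2 + 5×4 = 28; y[1] = 4×4 + 5×2 = 26 → [28, 26]. Compare to given [28, 28]: they differ at index 1: given 28, correct 26, so answer: No

No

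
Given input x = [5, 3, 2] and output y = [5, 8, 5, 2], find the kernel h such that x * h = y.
Output length 4 = len(x) + len(h) - 1 ⇒ len(h) = 2. Solve h forward using h[k] = (y[k] - Σ_{i≥1} x[i]·h[k-i]) / x[0]: h[0] = y[0] / x[0] = 5 / 5 = 1; h[1] = (y[1] - 3×1) / x[0] = (8 - 3×1) / 5 = 1. So h = [1, 1]. Forward-check [5, 3, 2] * [1, 1]: y[0] = 5×1 = 5; y[1] = 5×1 + 3×1 = 8; y[2] = 3×1 + 2×1 = 5; y[3] = 2×1 = 2 → [5, 8, 5, 2] ✓

[1, 1]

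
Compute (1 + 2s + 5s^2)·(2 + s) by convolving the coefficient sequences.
Ascending coefficients: a = [1, 2, 5], b = [2, 1]. c[0] = 1×2 = 2; c[1] = 1×1 + 2×2 = 5; c[2] = 2×1 + 5×2 = 12; c[3] = 5×1 = 5. Result coefficients: [2, 5, 12, 5] → 2 + 5s + 12s^2 + 5s^3

2 + 5s + 12s^2 + 5s^3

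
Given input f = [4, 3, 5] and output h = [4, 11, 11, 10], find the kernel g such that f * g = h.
Output length 4 = len(f) + len(g) - 1 ⇒ len(g) = 2. Solve g forward using g[k] = (h[k] - Σ_{i≥1} f[i]·g[k-i]) / f[0]: g[0] = h[0] / f[0] = 4 / 4 = 1; g[1] = (h[1] - 3×1) / f[0] = (11 - 3×1) / 4 = 2. So g = [1, 2]. Forward-check [4, 3, 5] * [1, 2]: h[0] = 4×1 = 4; h[1] = 4×2 + 3×1 = 11; h[2] = 3×2 + 5×1 = 11; h[3] = 5×2 = 10 → [4, 11, 11, 10] ✓

[1, 2]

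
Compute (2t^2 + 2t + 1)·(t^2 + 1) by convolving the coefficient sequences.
Ascending coefficients: a = [1, 2, 2], b = [1, 0, 1]. c[0] = 1×1 = 1; c[1] = 1×0 + 2×1 = 2; c[2] = 1×1 + 2×0 + 2×1 = 3; c[3] = 2×1 + 2×0 = 2; c[4] = 2×1 = 2. Result coefficients: [1, 2, 3, 2, 2] → 2t^4 + 2t^3 + 3t^2 + 2t + 1

2t^4 + 2t^3 + 3t^2 + 2t + 1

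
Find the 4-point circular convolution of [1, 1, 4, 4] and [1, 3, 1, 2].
Use y[k] = Σ_j x[j]·h[(k-j) mod 4]. y[0] = 1×1 + 1×2 + 4×1 + 4×3 = 19; y[1] = 1×3 + 1×1 + 4×2 + 4×1 = 16; y[2] = 1×1 + 1×3 + 4×1 + 4×2 = 16; y[3] = 1×2 + 1×1 + 4×3 + 4×1 = 19. Result: [19, 16, 16, 19]

[19, 16, 16, 19]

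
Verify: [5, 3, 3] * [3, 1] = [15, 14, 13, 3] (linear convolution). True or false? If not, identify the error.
Recompute linear convolution of [5, 3, 3] and [3, 1]: y[0] = 5×3 = 15; y[1] = 5×1 + 3×3 = 14; y[2] = 3×1 + 3×3 = 12; y[3] = 3×1 = 3 → [15, 14, 12, 3]. Compare to given [15, 14, 13, 3]: they differ at index 2: given 13, correct 12, so answer: No

No. Error at index 2: given 13, correct 12.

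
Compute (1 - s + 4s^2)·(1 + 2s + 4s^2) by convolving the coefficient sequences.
Ascending coefficients: a = [1, -1, 4], b = [1, 2, 4]. c[0] = 1×1 = 1; c[1] = 1×2 + -1×1 = 1; c[2] = 1×4 + -1×2 + 4×1 = 6; c[3] = -1×4 + 4×2 = 4; c[4] = 4×4 = 16. Result coefficients: [1, 1, 6, 4, 16] → 1 + s + 6s^2 + 4s^3 + 16s^4

1 + s + 6s^2 + 4s^3 + 16s^4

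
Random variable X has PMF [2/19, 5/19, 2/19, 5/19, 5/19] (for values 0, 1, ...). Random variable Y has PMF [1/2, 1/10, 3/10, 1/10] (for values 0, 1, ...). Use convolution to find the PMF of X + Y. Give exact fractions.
P(X+Y=k) = Σ_i P(X=i)·P(Y=k-i) — a convolution of [2/19, 5/19, 2/19, 5/19, 5/19] and [1/2, 1/10, 3/10, 1/10]. P(X+Y=0) = (2/19)×(1/2) = 1/19; P(X+Y=1) = (2/19)×(1/10) + (5/19)×(1/2) = 1/95 + 5/38 = 27/190; P(X+Y=2) = (2/19)×(3/10) + (5/19)×(1/10) + (2/19)×(1/2) = 3/95 + 1/38 + 1/19 = 21/190; P(X+Y=3) = (2/19)×(1/10) + (5/19)×(3/10) + (2/19)×(1/10) + (5/19)×(1/2) = 1/95 + 3/38 + 1/95 + 5/38 = 22/95; P(X+Y=4) = (5/19)×(1/10) + (2/19)×(3/10) + (5/19)×(1/10) + (5/19)×(1/2) = 1/38 + 3/95 + 1/38 + 5/38 = 41/190; P(X+Y=5) = (2/19)×(1/10) + (5/19)×(3/10) + (5/19)×(1/10) = 1/95 + 3/38 + 1/38 = 11/95; P(X+Y=6) = (5/19)×(1/10) + (5/19)×(3/10) = 1/38 + 3/38 = 2/19; P(X+Y=7) = (5/19)×(1/10) = 1/38. PMF: [1/19, 27/190, 21/190, 22/95, 41/190, 11/95, 2/19, 1/38] (sums to 1 ✓)

[1/19, 27/190, 21/190, 22/95, 41/190, 11/95, 2/19, 1/38]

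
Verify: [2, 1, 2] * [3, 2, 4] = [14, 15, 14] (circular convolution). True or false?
Recompute circular convolution of [2, 1, 2] and [3, 2, 4]: y[0] = 2×3 + 1×4 + 2×2 = 14; y[1] = 2×2 + 1×3 + 2×4 = 15; y[2] = 2×4 + 1×2 + 2×3 = 16 → [14, 15, 16]. Compare to given [14, 15, 14]: they differ at index 2: given 14, correct 16, so answer: No

No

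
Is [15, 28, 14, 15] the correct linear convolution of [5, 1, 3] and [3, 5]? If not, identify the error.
Recompute linear convolution of [5, 1, 3] and [3, 5]: y[0] = 5×3 = 15; y[1] = 5×5 + 1×3 = 28; y[2] = 1×5 + 3×3 = 14; y[3] = 3×5 = 15 → [15, 28, 14, 15]. Given [15, 28, 14, 15] matches, so answer: Yes

Yes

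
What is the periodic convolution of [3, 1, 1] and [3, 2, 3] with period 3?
Use y[k] = Σ_j s[j]·t[(k-j) mod 3]. y[0] = 3×3 + 1×3 + 1×2 = 14; y[1] = 3×2 + 1×3 + 1×3 = 12; y[2] = 3×3 + 1×2 + 1×3 = 14. Result: [14, 12, 14]

[14, 12, 14]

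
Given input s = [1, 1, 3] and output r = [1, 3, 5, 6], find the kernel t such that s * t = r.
Output length 4 = len(s) + len(t) - 1 ⇒ len(t) = 2. Solve t forward using t[k] = (r[k] - Σ_{i≥1} s[i]·t[k-i]) / s[0]: t[0] = r[0] / s[0] = 1 / 1 = 1; t[1] = (r[1] - 1×1) / s[0] = (3 - 1×1) / 1 = 2. So t = [1, 2]. Forward-check [1, 1, 3] * [1, 2]: r[0] = 1×1 = 1; r[1] = 1×2 + 1×1 = 3; r[2] = 1×2 + 3×1 = 5; r[3] = 3×2 = 6 → [1, 3, 5, 6] ✓

[1, 2]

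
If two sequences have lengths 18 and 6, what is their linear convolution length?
Linear/full convolution length: m + n - 1 = 18 + 6 - 1 = 23

23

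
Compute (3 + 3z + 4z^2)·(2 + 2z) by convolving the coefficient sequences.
Ascending coefficients: a = [3, 3, 4], b = [2, 2]. c[0] = 3×2 = 6; c[1] = 3×2 + 3×2 = 12; c[2] = 3×2 + 4×2 = 14; c[3] = 4×2 = 8. Result coefficients: [6, 12, 14, 8] → 6 + 12z + 14z^2 + 8z^3

6 + 12z + 14z^2 + 8z^3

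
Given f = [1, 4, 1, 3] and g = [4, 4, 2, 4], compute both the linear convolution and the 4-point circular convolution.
Linear: y_lin[0] = 1×4 = 4; y_lin[1] = 1×4 + 4×4 = 20; y_lin[2] = 1×2 + 4×4 + 1×4 = 22; y_lin[3] = 1×4 + 4×2 + 1×4 + 3×4 = 28; y_lin[4] = 4×4 + 1×2 + 3×4 = 30; y_lin[5] = 1×4 + 3×2 = 10; y_lin[6] = 3×4 = 12 → [4, 20, 22, 28, 30, 10, 12]. Circular (length 4): y[0] = 1×4 + 4×4 + 1×2 + 3×4 = 34; y[1] = 1×4 + 4×4 + 1×4 + 3×2 = 30; y[2] = 1×2 + 4×4 + 1×4 + 3×4 = 34; y[3] = 1×4 + 4×2 + 1×4 + 3×4 = 28 → [34, 30, 34, 28]

Linear: [4, 20, 22, 28, 30, 10, 12], Circular: [34, 30, 34, 28]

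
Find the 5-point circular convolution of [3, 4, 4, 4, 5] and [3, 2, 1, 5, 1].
Use y[k] = Σ_j u[j]·v[(k-j) mod 5]. y[0] = 3×3 + 4×1 + 4×5 + 4×1 + 5×2 = 47; y[1] = 3×2 + 4×3 + 4×1 + 4×5 + 5×1 = 47; y[2] = 3×1 + 4×2 + 4×3 + 4×1 + 5×5 = 52; y[3] = 3×5 + 4×1 + 4×2 + 4×3 + 5×1 = 44; y[4] = 3×1 + 4×5 + 4×1 + 4×2 + 5×3 = 50. Result: [47, 47, 52, 44, 50]

[47, 47, 52, 44, 50]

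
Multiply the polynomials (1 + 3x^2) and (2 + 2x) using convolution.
Ascending coefficients: a = [1, 0, 3], b = [2, 2]. c[0] = 1×2 = 2; c[1] = 1×2 + 0×2 = 2; c[2] = 0×2 + 3×2 = 6; c[3] = 3×2 = 6. Result coefficients: [2, 2, 6, 6] → 2 + 2x + 6x^2 + 6x^3

2 + 2x + 6x^2 + 6x^3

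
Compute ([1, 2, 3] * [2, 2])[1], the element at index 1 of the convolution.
Use y[k] = Σ_i a[i]·b[k-i] at k=1. y[1] = 1×2 + 2×2 = 6

6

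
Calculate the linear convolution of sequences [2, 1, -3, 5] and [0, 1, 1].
y[0] = 2×0 = 0; y[1] = 2×1 + 1×0 = 2; y[2] = 2×1 + 1×1 + -3×0 = 3; y[3] = 1×1 + -3×1 + 5×0 = -2; y[4] = -3×1 + 5×1 = 2; y[5] = 5×1 = 5

[0, 2, 3, -2, 2, 5]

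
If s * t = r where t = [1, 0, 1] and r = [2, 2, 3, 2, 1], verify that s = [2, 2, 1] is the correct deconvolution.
Forward-compute [2, 2, 1] * [1, 0, 1]: r[0] = 2×1 = 2; r[1] = 2×0 + 2×1 = 2; r[2] = 2×1 + 2×0 + 1×1 = 3; r[3] = 2×1 + 1×0 = 2; r[4] = 1×1 = 1 → [2, 2, 3, 2, 1]. Matches given r = [2, 2, 3, 2, 1], so verified.

Verified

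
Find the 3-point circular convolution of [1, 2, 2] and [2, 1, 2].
Use y[k] = Σ_j f[j]·g[(k-j) mod 3]. y[0] = 1×2 + 2×2 + 2×1 = 8; y[1] = 1×1 + 2×2 + 2×2 = 9; y[2] = 1×2 + 2×1 + 2×2 = 8. Result: [8, 9, 8]

[8, 9, 8]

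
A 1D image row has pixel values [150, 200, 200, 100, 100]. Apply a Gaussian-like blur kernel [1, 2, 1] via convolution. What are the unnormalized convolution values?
Convolve image row [150, 200, 200, 100, 100] with kernel [1, 2, 1]: y[0] = 150×1 = 150; y[1] = 150×2 + 200×1 = 500; y[2] = 150×1 + 200×2 + 200×1 = 750; y[3] = 200×1 + 200×2 + 100×1 = 700; y[4] = 200×1 + 100×2 + 100×1 = 500; y[5] = 100×1 + 100×2 = 300; y[6] = 100×1 = 100 → [150, 500, 750, 700, 500, 300, 100]. Normalization factor = sum(kernel) = 4.

[150, 500, 750, 700, 500, 300, 100]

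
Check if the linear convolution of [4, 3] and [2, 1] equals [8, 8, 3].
Recompute linear convolution of [4, 3] and [2, 1]: y[0] = 4×2 = 8; y[1] = 4×1 + 3×2 = 10; y[2] = 3×1 = 3 → [8, 10, 3]. Compare to given [8, 8, 3]: they differ at index 1: given 8, correct 10, so answer: No

No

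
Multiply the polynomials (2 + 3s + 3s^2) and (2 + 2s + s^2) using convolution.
Ascending coefficients: a = [2, 3, 3], b = [2, 2, 1]. c[0] = 2×2 = 4; c[1] = 2×2 + 3×2 = 10; c[2] = 2×1 + 3×2 + 3×2 = 14; c[3] = 3×1 + 3×2 = 9; c[4] = 3×1 = 3. Result coefficients: [4, 10, 14, 9, 3] → 4 + 10s + 14s^2 + 9s^3 + 3s^4

4 + 10s + 14s^2 + 9s^3 + 3s^4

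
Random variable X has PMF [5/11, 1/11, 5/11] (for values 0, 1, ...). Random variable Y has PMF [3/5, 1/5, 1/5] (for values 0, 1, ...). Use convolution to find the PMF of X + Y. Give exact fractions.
P(X+Y=k) = Σ_i P(X=i)·P(Y=k-i) — a convolution of [5/11, 1/11, 5/11] and [3/5, 1/5, 1/5]. P(X+Y=0) = (5/11)×(3/5) = 3/11; P(X+Y=1) = (5/11)×(1/5) + (1/11)×(3/5) = 1/11 + 3/55 = 8/55; P(X+Y=2) = (5/11)×(1/5) + (1/11)×(1/5) + (5/11)×(3/5) = 1/11 + 1/55 + 3/11 = 21/55; P(X+Y=3) = (1/11)×(1/5) + (5/11)×(1/5) = 1/55 + 1/11 = 6/55; P(X+Y=4) = (5/11)×(1/5) = 1/11. PMF: [3/11, 8/55, 21/55, 6/55, 1/11] (sums to 1 ✓)

[3/11, 8/55, 21/55, 6/55, 1/11]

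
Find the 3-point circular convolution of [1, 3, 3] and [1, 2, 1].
Use y[k] = Σ_j u[j]·v[(k-j) mod 3]. y[0] = 1×1 + 3×1 + 3×2 = 10; y[1] = 1×2 + 3×1 + 3×1 = 8; y[2] = 1×1 + 3×2 + 3×1 = 10. Result: [10, 8, 10]

[10, 8, 10]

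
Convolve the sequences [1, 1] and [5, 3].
y[0] = 1×5 = 5; y[1] = 1×3 + 1×5 = 8; y[2] = 1×3 = 3

[5, 8, 3]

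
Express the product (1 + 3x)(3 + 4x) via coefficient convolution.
Ascending coefficients: a = [1, 3], b = [3, 4]. c[0] = 1×3 = 3; c[1] = 1×4 + 3×3 = 13; c[2] = 3×4 = 12. Result coefficients: [3, 13, 12] → 3 + 13x + 12x^2

3 + 13x + 12x^2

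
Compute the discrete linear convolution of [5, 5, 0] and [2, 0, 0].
y[0] = 5×2 = 10; y[1] = 5×0 + 5×2 = 10; y[2] = 5×0 + 5×0 + 0×2 = 0; y[3] = 5×0 + 0×0 = 0; y[4] = 0×0 = 0

[10, 10, 0, 0, 0]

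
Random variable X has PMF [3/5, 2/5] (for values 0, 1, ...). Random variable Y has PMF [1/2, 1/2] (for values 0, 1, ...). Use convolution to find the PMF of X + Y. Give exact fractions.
P(X+Y=k) = Σ_i P(X=i)·P(Y=k-i) — a convolution of [3/5, 2/5] and [1/2, 1/2]. P(X+Y=0) = (3/5)×(1/2) = 3/10; P(X+Y=1) = (3/5)×(1/2) + (2/5)×(1/2) = 3/10 + 1/5 = 1/2; P(X+Y=2) = (2/5)×(1/2) = 1/5. PMF: [3/10, 1/2, 1/5] (sums to 1 ✓)

[3/10, 1/2, 1/5]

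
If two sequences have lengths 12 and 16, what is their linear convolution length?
Linear/full convolution length: m + n - 1 = 12 + 16 - 1 = 27

27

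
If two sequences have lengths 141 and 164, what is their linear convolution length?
Linear/full convolution length: m + n - 1 = 141 + 164 - 1 = 304

304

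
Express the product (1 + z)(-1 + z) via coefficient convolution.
Ascending coefficients: a = [1, 1], b = [-1, 1]. c[0] = 1×-1 = -1; c[1] = 1×1 + 1×-1 = 0; c[2] = 1×1 = 1. Result coefficients: [-1, 0, 1] → -1 + z^2

-1 + z^2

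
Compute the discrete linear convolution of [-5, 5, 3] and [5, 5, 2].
y[0] = -5×5 = -25; y[1] = -5×5 + 5×5 = 0; y[2] = -5×2 + 5×5 + 3×5 = 30; y[3] = 5×2 + 3×5 = 25; y[4] = 3×2 = 6

[-25, 0, 30, 25, 6]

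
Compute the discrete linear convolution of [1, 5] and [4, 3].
y[0] = 1×4 = 4; y[1] = 1×3 + 5×4 = 23; y[2] = 5×3 = 15

[4, 23, 15]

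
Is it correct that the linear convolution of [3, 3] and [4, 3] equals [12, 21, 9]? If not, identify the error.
Recompute linear convolution of [3, 3] and [4, 3]: y[0] = 3×4 = 12; y[1] = 3×3 + 3×4 = 21; y[2] = 3×3 = 9 → [12, 21, 9]. Given [12, 21, 9] matches, so answer: Yes

Yes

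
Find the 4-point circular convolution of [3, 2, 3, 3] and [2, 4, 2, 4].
Use y[k] = Σ_j a[j]·b[(k-j) mod 4]. y[0] = 3×2 + 2×4 + 3×2 + 3×4 = 32; y[1] = 3×4 + 2×2 + 3×4 + 3×2 = 34; y[2] = 3×2 + 2×4 + 3×2 + 3×4 = 32; y[3] = 3×4 + 2×2 + 3×4 + 3×2 = 34. Result: [32, 34, 32, 34]

[32, 34, 32, 34]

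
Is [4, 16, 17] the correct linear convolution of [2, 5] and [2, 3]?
Recompute linear convolution of [2, 5] and [2, 3]: y[0] = 2×2 = 4; y[1] = 2×3 + 5×2 = 16; y[2] = 5×3 = 15 → [4, 16, 15]. Compare to given [4, 16, 17]: they differ at index 2: given 17, correct 15, so answer: No

No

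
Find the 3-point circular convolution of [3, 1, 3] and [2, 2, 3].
Use y[k] = Σ_j a[j]·b[(k-j) mod 3]. y[0] = 3×2 + 1×3 + 3×2 = 15; y[1] = 3×2 + 1×2 + 3×3 = 17; y[2] = 3×3 + 1×2 + 3×2 = 17. Result: [15, 17, 17]

[15, 17, 17]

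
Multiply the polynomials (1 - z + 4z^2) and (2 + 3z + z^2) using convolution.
Ascending coefficients: a = [1, -1, 4], b = [2, 3, 1]. c[0] = 1×2 = 2; c[1] = 1×3 + -1×2 = 1; c[2] = 1×1 + -1×3 + 4×2 = 6; c[3] = -1×1 + 4×3 = 11; c[4] = 4×1 = 4. Result coefficients: [2, 1, 6, 11, 4] → 2 + z + 6z^2 + 11z^3 + 4z^4

2 + z + 6z^2 + 11z^3 + 4z^4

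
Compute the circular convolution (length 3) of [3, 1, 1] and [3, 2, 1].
Use y[k] = Σ_j s[j]·t[(k-j) mod 3]. y[0] = 3×3 + 1×1 + 1×2 = 12; y[1] = 3×2 + 1×3 + 1×1 = 10; y[2] = 3×1 + 1×2 + 1×3 = 8. Result: [12, 10, 8]

[12, 10, 8]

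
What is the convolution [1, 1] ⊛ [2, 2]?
y[0] = 1×2 = 2; y[1] = 1×2 + 1×2 = 4; y[2] = 1×2 = 2

[2, 4, 2]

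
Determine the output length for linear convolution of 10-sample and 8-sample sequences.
Linear/full convolution length: m + n - 1 = 10 + 8 - 1 = 17

17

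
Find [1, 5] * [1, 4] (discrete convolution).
y[0] = 1×1 = 1; y[1] = 1×4 + 5×1 = 9; y[2] = 5×4 = 20

[1, 9, 20]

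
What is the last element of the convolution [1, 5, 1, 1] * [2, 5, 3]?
Use y[k] = Σ_i a[i]·b[k-i] at k=5. y[5] = 1×3 = 3

3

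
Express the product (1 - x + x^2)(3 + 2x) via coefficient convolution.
Ascending coefficients: a = [1, -1, 1], b = [3, 2]. c[0] = 1×3 = 3; c[1] = 1×2 + -1×3 = -1; c[2] = -1×2 + 1×3 = 1; c[3] = 1×2 = 2. Result coefficients: [3, -1, 1, 2] → 3 - x + x^2 + 2x^3

3 - x + x^2 + 2x^3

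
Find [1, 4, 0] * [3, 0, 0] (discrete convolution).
y[0] = 1×3 = 3; y[1] = 1×0 + 4×3 = 12; y[2] = 1×0 + 4×0 + 0×3 = 0; y[3] = 4×0 + 0×0 = 0; y[4] = 0×0 = 0

[3, 12, 0, 0, 0]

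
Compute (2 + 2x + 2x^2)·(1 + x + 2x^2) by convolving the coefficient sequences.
Ascending coefficients: a = [2, 2, 2], b = [1, 1, 2]. c[0] = 2×1 = 2; c[1] = 2×1 + 2×1 = 4; c[2] = 2×2 + 2×1 + 2×1 = 8; c[3] = 2×2 + 2×1 = 6; c[4] = 2×2 = 4. Result coefficients: [2, 4, 8, 6, 4] → 2 + 4x + 8x^2 + 6x^3 + 4x^4

2 + 4x + 8x^2 + 6x^3 + 4x^4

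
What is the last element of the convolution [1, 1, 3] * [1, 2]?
Use y[k] = Σ_i a[i]·b[k-i] at k=3. y[3] = 3×2 = 6

6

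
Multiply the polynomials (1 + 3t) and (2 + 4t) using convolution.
Ascending coefficients: a = [1, 3], b = [2, 4]. c[0] = 1×2 = 2; c[1] = 1×4 + 3×2 = 10; c[2] = 3×4 = 12. Result coefficients: [2, 10, 12] → 2 + 10t + 12t^2

2 + 10t + 12t^2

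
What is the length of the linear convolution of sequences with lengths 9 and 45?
Linear/full convolution length: m + n - 1 = 9 + 45 - 1 = 53

53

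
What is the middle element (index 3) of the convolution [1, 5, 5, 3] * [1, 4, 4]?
Use y[k] = Σ_i a[i]·b[k-i] at k=3. y[3] = 5×4 + 5×4 + 3×1 = 43

43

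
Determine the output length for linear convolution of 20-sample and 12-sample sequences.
Linear/full convolution length: m + n - 1 = 20 + 12 - 1 = 31

31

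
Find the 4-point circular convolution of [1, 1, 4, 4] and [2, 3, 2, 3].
Use y[k] = Σ_j a[j]·b[(k-j) mod 4]. y[0] = 1×2 + 1×3 + 4×2 + 4×3 = 25; y[1] = 1×3 + 1×2 + 4×3 + 4×2 = 25; y[2] = 1×2 + 1×3 + 4×2 + 4×3 = 25; y[3] = 1×3 + 1×2 + 4×3 + 4×2 = 25. Result: [25, 25, 25, 25]

[25, 25, 25, 25]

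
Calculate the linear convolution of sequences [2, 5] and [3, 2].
y[0] = 2×3 = 6; y[1] = 2×2 + 5×3 = 19; y[2] = 5×2 = 10

[6, 19, 10]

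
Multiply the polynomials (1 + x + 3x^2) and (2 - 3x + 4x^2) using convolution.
Ascending coefficients: a = [1, 1, 3], b = [2, -3, 4]. c[0] = 1×2 = 2; c[1] = 1×-3 + 1×2 = -1; c[2] = 1×4 + 1×-3 + 3×2 = 7; c[3] = 1×4 + 3×-3 = -5; c[4] = 3×4 = 12. Result coefficients: [2, -1, 7, -5, 12] → 2 - x + 7x^2 - 5x^3 + 12x^4

2 - x + 7x^2 - 5x^3 + 12x^4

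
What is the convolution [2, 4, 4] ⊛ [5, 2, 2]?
y[0] = 2×5 = 10; y[1] = 2×2 + 4×5 = 24; y[2] = 2×2 + 4×2 + 4×5 = 32; y[3] = 4×2 + 4×2 = 16; y[4] = 4×2 = 8

[10, 24, 32, 16, 8]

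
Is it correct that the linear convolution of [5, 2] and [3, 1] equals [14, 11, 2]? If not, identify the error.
Recompute linear convolution of [5, 2] and [3, 1]: y[0] = 5×3 = 15; y[1] = 5×1 + 2×3 = 11; y[2] = 2×1 = 2 → [15, 11, 2]. Compare to given [14, 11, 2]: they differ at index 0: given 14, correct 15, so answer: No

No. Error at index 0: given 14, correct 15.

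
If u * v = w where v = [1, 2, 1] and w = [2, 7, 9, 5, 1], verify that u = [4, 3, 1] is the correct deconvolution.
Forward-compute [4, 3, 1] * [1, 2, 1]: w[0] = 4×1 = 4; w[1] = 4×2 + 3×1 = 11; w[2] = 4×1 + 3×2 + 1×1 = 11; w[3] = 3×1 + 1×2 = 5; w[4] = 1×1 = 1 → [4, 11, 11, 5, 1]. Does not match given w = [2, 7, 9, 5, 1].

Not verified. [4, 3, 1] * [1, 2, 1] = [4, 11, 11, 5, 1], which differs from [2, 7, 9, 5, 1] at index 0.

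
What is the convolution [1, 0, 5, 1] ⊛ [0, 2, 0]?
y[0] = 1×0 = 0; y[1] = 1×2 + 0×0 = 2; y[2] = 1×0 + 0×2 + 5×0 = 0; y[3] = 0×0 + 5×2 + 1×0 = 10; y[4] = 5×0 + 1×2 = 2; y[5] = 1×0 = 0

[0, 2, 0, 10, 2, 0]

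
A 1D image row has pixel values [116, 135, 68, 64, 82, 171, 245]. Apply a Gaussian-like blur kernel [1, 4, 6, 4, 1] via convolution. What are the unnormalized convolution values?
Convolve image row [116, 135, 68, 64, 82, 171, 245] with kernel [1, 4, 6, 4, 1]: y[0] = 116×1 = 116; y[1] = 116×4 + 135×1 = 599; y[2] = 116×6 + 135×4 + 68×1 = 1304; y[3] = 116×4 + 135×6 + 68×4 + 64×1 = 1610; y[4] = 116×1 + 135×4 + 68×6 + 64×4 + 82×1 = 1402; y[5] = 135×1 + 68×4 + 64×6 + 82×4 + 171×1 = 1290; y[6] = 68×1 + 64×4 + 82×6 + 171×4 + 245×1 = 1745; y[7] = 64×1 + 82×4 + 171×6 + 245×4 = 2398; y[8] = 82×1 + 171×4 + 245×6 = 2236; y[9] = 171×1 + 245×4 = 1151; y[10] = 245×1 = 245 → [116, 599, 1304, 1610, 1402, 1290, 1745, 2398, 2236, 1151, 245]. Normalization factor = sum(kernel) = 16.

[116, 599, 1304, 1610, 1402, 1290, 1745, 2398, 2236, 1151, 245]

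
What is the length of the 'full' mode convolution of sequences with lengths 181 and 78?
Linear/full convolution length: m + n - 1 = 181 + 78 - 1 = 258

258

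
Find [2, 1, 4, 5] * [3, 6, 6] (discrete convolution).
y[0] = 2×3 = 6; y[1] = 2×6 + 1×3 = 15; y[2] = 2×6 + 1×6 + 4×3 = 30; y[3] = 1×6 + 4×6 + 5×3 = 45; y[4] = 4×6 + 5×6 = 54; y[5] = 5×6 = 30

[6, 15, 30, 45, 54, 30]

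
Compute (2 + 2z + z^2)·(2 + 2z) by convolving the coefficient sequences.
Ascending coefficients: a = [2, 2, 1], b = [2, 2]. c[0] = 2×2 = 4; c[1] = 2×2 + 2×2 = 8; c[2] = 2×2 + 1×2 = 6; c[3] = 1×2 = 2. Result coefficients: [4, 8, 6, 2] → 4 + 8z + 6z^2 + 2z^3

4 + 8z + 6z^2 + 2z^3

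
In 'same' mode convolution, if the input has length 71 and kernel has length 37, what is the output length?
'Same' mode returns an output with the same length as the input: 71

71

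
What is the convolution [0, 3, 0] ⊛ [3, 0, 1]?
y[0] = 0×3 = 0; y[1] = 0×0 + 3×3 = 9; y[2] = 0×1 + 3×0 + 0×3 = 0; y[3] = 3×1 + 0×0 = 3; y[4] = 0×1 = 0

[0, 9, 0, 3, 0]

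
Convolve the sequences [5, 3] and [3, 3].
y[0] = 5×3 = 15; y[1] = 5×3 + 3×3 = 24; y[2] = 3×3 = 9

[15, 24, 9]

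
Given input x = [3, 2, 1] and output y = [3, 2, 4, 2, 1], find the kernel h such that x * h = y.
Output length 5 = len(x) + len(h) - 1 ⇒ len(h) = 3. Solve h forward using h[k] = (y[k] - Σ_{i≥1} x[i]·h[k-i]) / x[0]: h[0] = y[0] / x[0] = 3 / 3 = 1; h[1] = (y[1] - 2×1) / x[0] = (2 - 2×1) / 3 = 0; h[2] = (y[2] - 2×0 - 1×1) / x[0] = (4 - 2×0 - 1×1) / 3 = 1. So h = [1, 0, 1]. Forward-check [3, 2, 1] * [1, 0, 1]: y[0] = 3×1 = 3; y[1] = 3×0 + 2×1 = 2; y[2] = 3×1 + 2×0 + 1×1 = 4; y[3] = 2×1 + 1×0 = 2; y[4] = 1×1 = 1 → [3, 2, 4, 2, 1] ✓

[1, 0, 1]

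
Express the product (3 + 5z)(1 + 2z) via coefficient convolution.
Ascending coefficients: a = [3, 5], b = [1, 2]. c[0] = 3×1 = 3; c[1] = 3×2 + 5×1 = 11; c[2] = 5×2 = 10. Result coefficients: [3, 11, 10] → 3 + 11z + 10z^2

3 + 11z + 10z^2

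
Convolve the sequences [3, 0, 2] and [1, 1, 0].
y[0] = 3×1 = 3; y[1] = 3×1 + 0×1 = 3; y[2] = 3×0 + 0×1 + 2×1 = 2; y[3] = 0×0 + 2×1 = 2; y[4] = 2×0 = 0

[3, 3, 2, 2, 0]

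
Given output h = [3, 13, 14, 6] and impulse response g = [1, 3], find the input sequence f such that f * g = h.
Deconvolve h=[3, 13, 14, 6] by g=[1, 3]. Since g[0]=1, solve forward: f[0] = h[0] / 1 = 3; f[1] = (h[1] - 3×3) / 1 = 4; f[2] = (h[2] - 4×3) / 1 = 2. So f = [3, 4, 2]. Check by forward convolution: h[0] = 3×1 = 3; h[1] = 3×3 + 4×1 = 13; h[2] = 4×3 + 2×1 = 14; h[3] = 2×3 = 6

[3, 4, 2]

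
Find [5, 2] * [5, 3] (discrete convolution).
y[0] = 5×5 = 25; y[1] = 5×3 + 2×5 = 25; y[2] = 2×3 = 6

[25, 25, 6]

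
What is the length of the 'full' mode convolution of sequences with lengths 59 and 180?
Linear/full convolution length: m + n - 1 = 59 + 180 - 1 = 238

238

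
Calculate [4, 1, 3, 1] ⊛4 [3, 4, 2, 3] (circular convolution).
Use y[k] = Σ_j u[j]·v[(k-j) mod 4]. y[0] = 4×3 + 1×3 + 3×2 + 1×4 = 25; y[1] = 4×4 + 1×3 + 3×3 + 1×2 = 30; y[2] = 4×2 + 1×4 + 3×3 + 1×3 = 24; y[3] = 4×3 + 1×2 + 3×4 + 1×3 = 29. Result: [25, 30, 24, 29]

[25, 30, 24, 29]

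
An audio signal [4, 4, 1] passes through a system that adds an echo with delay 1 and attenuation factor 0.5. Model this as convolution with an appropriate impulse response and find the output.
Direct-path + delayed-attenuated-path model → impulse response h = [1, 0.5] (1 at lag 0, 0.5 at lag 1). Output y[n] = x[n] + 0.5·x[n - 1] (with x[n] = 0 outside 0..2): y[0] = 4 + 0.5×0 = 4; y[1] = 4 + 0.5×4 = 6.0; y[2] = 1 + 0.5×4 = 3.0; y[3] = 0 + 0.5×1 = 0.5. So y = [4, 6.0, 3.0, 0.5]

[4, 6.0, 3.0, 0.5]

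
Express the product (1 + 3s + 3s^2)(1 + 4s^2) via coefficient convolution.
Ascending coefficients: a = [1, 3, 3], b = [1, 0, 4]. c[0] = 1×1 = 1; c[1] = 1×0 + 3×1 = 3; c[2] = 1×4 + 3×0 + 3×1 = 7; c[3] = 3×4 + 3×0 = 12; c[4] = 3×4 = 12. Result coefficients: [1, 3, 7, 12, 12] → 1 + 3s + 7s^2 + 12s^3 + 12s^4

1 + 3s + 7s^2 + 12s^3 + 12s^4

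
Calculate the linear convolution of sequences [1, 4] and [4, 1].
y[0] = 1×4 = 4; y[1] = 1×1 + 4×4 = 17; y[2] = 4×1 = 4

[4, 17, 4]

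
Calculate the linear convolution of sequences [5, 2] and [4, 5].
y[0] = 5×4 = 20; y[1] = 5×5 + 2×4 = 33; y[2] = 2×5 = 10

[20, 33, 10]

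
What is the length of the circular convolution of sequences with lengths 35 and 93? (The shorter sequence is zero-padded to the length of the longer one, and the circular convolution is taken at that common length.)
Circular convolution (zero-padding the shorter input) has length max(m, n) = max(35, 93) = 93

93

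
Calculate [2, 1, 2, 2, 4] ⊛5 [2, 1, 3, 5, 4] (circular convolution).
Use y[k] = Σ_j a[j]·b[(k-j) mod 5]. y[0] = 2×2 + 1×4 + 2×5 + 2×3 + 4×1 = 28; y[1] = 2×1 + 1×2 + 2×4 + 2×5 + 4×3 = 34; y[2] = 2×3 + 1×1 + 2×2 + 2×4 + 4×5 = 39; y[3] = 2×5 + 1×3 + 2×1 + 2×2 + 4×4 = 35; y[4] = 2×4 + 1×5 + 2×3 + 2×1 + 4×2 = 29. Result: [28, 34, 39, 35, 29]

[28, 34, 39, 35, 29]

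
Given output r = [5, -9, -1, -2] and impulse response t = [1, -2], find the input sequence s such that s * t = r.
Deconvolve r=[5, -9, -1, -2] by t=[1, -2]. Since t[0]=1, solve forward: s[0] = r[0] / 1 = 5; s[1] = (r[1] - 5×-2) / 1 = 1; s[2] = (r[2] - 1×-2) / 1 = 1. So s = [5, 1, 1]. Check by forward convolution: r[0] = 5×1 = 5; r[1] = 5×-2 + 1×1 = -9; r[2] = 1×-2 + 1×1 = -1; r[3] = 1×-2 = -2

[5, 1, 1]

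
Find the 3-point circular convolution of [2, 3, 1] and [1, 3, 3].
Use y[k] = Σ_j u[j]·v[(k-j) mod 3]. y[0] = 2×1 + 3×3 + 1×3 = 14; y[1] = 2×3 + 3×1 + 1×3 = 12; y[2] = 2×3 + 3×3 + 1×1 = 16. Result: [14, 12, 16]

[14, 12, 16]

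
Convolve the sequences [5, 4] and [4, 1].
y[0] = 5×4 = 20; y[1] = 5×1 + 4×4 = 21; y[2] = 4×1 = 4

[20, 21, 4]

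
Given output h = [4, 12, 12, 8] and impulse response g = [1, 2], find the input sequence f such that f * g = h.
Deconvolve h=[4, 12, 12, 8] by g=[1, 2]. Since g[0]=1, solve forward: f[0] = h[0] / 1 = 4; f[1] = (h[1] - 4×2) / 1 = 4; f[2] = (h[2] - 4×2) / 1 = 4. So f = [4, 4, 4]. Check by forward convolution: h[0] = 4×1 = 4; h[1] = 4×2 + 4×1 = 12; h[2] = 4×2 + 4×1 = 12; h[3] = 4×2 = 8

[4, 4, 4]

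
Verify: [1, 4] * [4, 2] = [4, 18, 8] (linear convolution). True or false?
Recompute linear convolution of [1, 4] and [4, 2]: y[0] = 1×4 = 4; y[1] = 1×2 + 4×4 = 18; y[2] = 4×2 = 8 → [4, 18, 8]. Given [4, 18, 8] matches, so answer: Yes

Yes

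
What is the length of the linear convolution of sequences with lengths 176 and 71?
Linear/full convolution length: m + n - 1 = 176 + 71 - 1 = 246

246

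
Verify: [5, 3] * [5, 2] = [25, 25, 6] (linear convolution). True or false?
Recompute linear convolution of [5, 3] and [5, 2]: y[0] = 5×5 = 25; y[1] = 5×2 + 3×5 = 25; y[2] = 3×2 = 6 → [25, 25, 6]. Given [25, 25, 6] matches, so answer: Yes

Yes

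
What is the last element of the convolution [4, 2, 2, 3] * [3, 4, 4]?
Use y[k] = Σ_i a[i]·b[k-i] at k=5. y[5] = 3×4 = 12

12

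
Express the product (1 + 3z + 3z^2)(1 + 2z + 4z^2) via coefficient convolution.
Ascending coefficients: a = [1, 3, 3], b = [1, 2, 4]. c[0] = 1×1 = 1; c[1] = 1×2 + 3×1 = 5; c[2] = 1×4 + 3×2 + 3×1 = 13; c[3] = 3×4 + 3×2 = 18; c[4] = 3×4 = 12. Result coefficients: [1, 5, 13, 18, 12] → 1 + 5z + 13z^2 + 18z^3 + 12z^4

1 + 5z + 13z^2 + 18z^3 + 12z^4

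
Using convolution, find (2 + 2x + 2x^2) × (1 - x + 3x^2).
Ascending coefficients: a = [2, 2, 2], b = [1, -1, 3]. c[0] = 2×1 = 2; c[1] = 2×-1 + 2×1 = 0; c[2] = 2×3 + 2×-1 + 2×1 = 6; c[3] = 2×3 + 2×-1 = 4; c[4] = 2×3 = 6. Result coefficients: [2, 0, 6, 4, 6] → 2 + 6x^2 + 4x^3 + 6x^4

2 + 6x^2 + 4x^3 + 6x^4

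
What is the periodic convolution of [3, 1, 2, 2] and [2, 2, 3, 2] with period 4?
Use y[k] = Σ_j s[j]·t[(k-j) mod 4]. y[0] = 3×2 + 1×2 + 2×3 + 2×2 = 18; y[1] = 3×2 + 1×2 + 2×2 + 2×3 = 18; y[2] = 3×3 + 1×2 + 2×2 + 2×2 = 19; y[3] = 3×2 + 1×3 + 2×2 + 2×2 = 17. Result: [18, 18, 19, 17]

[18, 18, 19, 17]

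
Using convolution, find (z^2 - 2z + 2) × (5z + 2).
Ascending coefficients: a = [2, -2, 1], b = [2, 5]. c[0] = 2×2 = 4; c[1] = 2×5 + -2×2 = 6; c[2] = -2×5 + 1×2 = -8; c[3] = 1×5 = 5. Result coefficients: [4, 6, -8, 5] → 5z^3 - 8z^2 + 6z + 4

5z^3 - 8z^2 + 6z + 4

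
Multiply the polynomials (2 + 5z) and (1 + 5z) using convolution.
Ascending coefficients: a = [2, 5], b = [1, 5]. c[0] = 2×1 = 2; c[1] = 2×5 + 5×1 = 15; c[2] = 5×5 = 25. Result coefficients: [2, 15, 25] → 2 + 15z + 25z^2

2 + 15z + 25z^2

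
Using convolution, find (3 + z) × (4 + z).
Ascending coefficients: a = [3, 1], b = [4, 1]. c[0] = 3×4 = 12; c[1] = 3×1 + 1×4 = 7; c[2] = 1×1 = 1. Result coefficients: [12, 7, 1] → 12 + 7z + z^2

12 + 7z + z^2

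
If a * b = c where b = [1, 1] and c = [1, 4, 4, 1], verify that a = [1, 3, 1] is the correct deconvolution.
Forward-compute [1, 3, 1] * [1, 1]: c[0] = 1×1 = 1; c[1] = 1×1 + 3×1 = 4; c[2] = 3×1 + 1×1 = 4; c[3] = 1×1 = 1 → [1, 4, 4, 1]. Matches given c = [1, 4, 4, 1], so verified.

Verified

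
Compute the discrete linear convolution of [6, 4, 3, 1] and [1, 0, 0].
y[0] = 6×1 = 6; y[1] = 6×0 + 4×1 = 4; y[2] = 6×0 + 4×0 + 3×1 = 3; y[3] = 4×0 + 3×0 + 1×1 = 1; y[4] = 3×0 + 1×0 = 0; y[5] = 1×0 = 0

[6, 4, 3, 1, 0, 0]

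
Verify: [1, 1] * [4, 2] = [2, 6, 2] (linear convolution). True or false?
Recompute linear convolution of [1, 1] and [4, 2]: y[0] = 1×4 = 4; y[1] = 1×2 + 1×4 = 6; y[2] = 1×2 = 2 → [4, 6, 2]. Compare to given [2, 6, 2]: they differ at index 0: given 2, correct 4, so answer: No

No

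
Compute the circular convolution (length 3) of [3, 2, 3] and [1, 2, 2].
Use y[k] = Σ_j f[j]·g[(k-j) mod 3]. y[0] = 3×1 + 2×2 + 3×2 = 13; y[1] = 3×2 + 2×1 + 3×2 = 14; y[2] = 3×2 + 2×2 + 3×1 = 13. Result: [13, 14, 13]

[13, 14, 13]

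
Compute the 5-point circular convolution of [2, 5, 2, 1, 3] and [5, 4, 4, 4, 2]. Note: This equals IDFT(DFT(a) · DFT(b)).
Either evaluate y[k] = Σ_j a[j]·b[(k-j) mod 5] directly, or use IDFT(DFT(a) · DFT(b)). y[0] = 2×5 + 5×2 + 2×4 + 1×4 + 3×4 = 44; y[1] = 2×4 + 5×5 + 2×2 + 1×4 + 3×4 = 53; y[2] = 2×4 + 5×4 + 2×5 + 1×2 + 3×4 = 52; y[3] = 2×4 + 5×4 + 2×4 + 1×5 + 3×2 = 47; y[4] = 2×2 + 5×4 + 2×4 + 1×4 + 3×5 = 51. Result: [44, 53, 52, 47, 51]

[44, 53, 52, 47, 51]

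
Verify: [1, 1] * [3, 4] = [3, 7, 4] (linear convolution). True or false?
Recompute linear convolution of [1, 1] and [3, 4]: y[0] = 1×3 = 3; y[1] = 1×4 + 1×3 = 7; y[2] = 1×4 = 4 → [3, 7, 4]. Given [3, 7, 4] matches, so answer: Yes

Yes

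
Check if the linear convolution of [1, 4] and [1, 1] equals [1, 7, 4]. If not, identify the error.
Recompute linear convolution of [1, 4] and [1, 1]: y[0] = 1×1 = 1; y[1] = 1×1 + 4×1 = 5; y[2] = 4×1 = 4 → [1, 5, 4]. Compare to given [1, 7, 4]: they differ at index 1: given 7, correct 5, so answer: No

No. Error at index 1: given 7, correct 5.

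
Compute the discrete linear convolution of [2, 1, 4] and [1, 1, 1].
y[0] = 2×1 = 2; y[1] = 2×1 + 1×1 = 3; y[2] = 2×1 + 1×1 + 4×1 = 7; y[3] = 1×1 + 4×1 = 5; y[4] = 4×1 = 4

[2, 3, 7, 5, 4]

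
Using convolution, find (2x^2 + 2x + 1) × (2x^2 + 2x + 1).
Ascending coefficients: a = [1, 2, 2], b = [1, 2, 2]. c[0] = 1×1 = 1; c[1] = 1×2 + 2×1 = 4; c[2] = 1×2 + 2×2 + 2×1 = 8; c[3] = 2×2 + 2×2 = 8; c[4] = 2×2 = 4. Result coefficients: [1, 4, 8, 8, 4] → 4x^4 + 8x^3 + 8x^2 + 4x + 1

4x^4 + 8x^3 + 8x^2 + 4x + 1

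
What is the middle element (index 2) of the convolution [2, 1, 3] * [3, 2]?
Use y[k] = Σ_i a[i]·b[k-i] at k=2. y[2] = 1×2 + 3×3 = 11

11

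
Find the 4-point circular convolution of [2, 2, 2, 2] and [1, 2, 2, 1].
Use y[k] = Σ_j a[j]·b[(k-j) mod 4]. y[0] = 2×1 + 2×1 + 2×2 + 2×2 = 12; y[1] = 2×2 + 2×1 + 2×1 + 2×2 = 12; y[2] = 2×2 + 2×2 + 2×1 + 2×1 = 12; y[3] = 2×1 + 2×2 + 2×2 + 2×1 = 12. Result: [12, 12, 12, 12]

[12, 12, 12, 12]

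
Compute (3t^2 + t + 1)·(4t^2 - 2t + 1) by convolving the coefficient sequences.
Ascending coefficients: a = [1, 1, 3], b = [1, -2, 4]. c[0] = 1×1 = 1; c[1] = 1×-2 + 1×1 = -1; c[2] = 1×4 + 1×-2 + 3×1 = 5; c[3] = 1×4 + 3×-2 = -2; c[4] = 3×4 = 12. Result coefficients: [1, -1, 5, -2, 12] → 12t^4 - 2t^3 + 5t^2 - t + 1

12t^4 - 2t^3 + 5t^2 - t + 1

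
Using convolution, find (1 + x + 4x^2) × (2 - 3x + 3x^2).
Ascending coefficients: a = [1, 1, 4], b = [2, -3, 3]. c[0] = 1×2 = 2; c[1] = 1×-3 + 1×2 = -1; c[2] = 1×3 + 1×-3 + 4×2 = 8; c[3] = 1×3 + 4×-3 = -9; c[4] = 4×3 = 12. Result coefficients: [2, -1, 8, -9, 12] → 2 - x + 8x^2 - 9x^3 + 12x^4

2 - x + 8x^2 - 9x^3 + 12x^4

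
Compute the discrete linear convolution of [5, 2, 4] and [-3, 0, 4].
y[0] = 5×-3 = -15; y[1] = 5×0 + 2×-3 = -6; y[2] = 5×4 + 2×0 + 4×-3 = 8; y[3] = 2×4 + 4×0 = 8; y[4] = 4×4 = 16

[-15, -6, 8, 8, 16]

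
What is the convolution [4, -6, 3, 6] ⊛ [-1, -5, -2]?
y[0] = 4×-1 = -4; y[1] = 4×-5 + -6×-1 = -14; y[2] = 4×-2 + -6×-5 + 3×-1 = 19; y[3] = -6×-2 + 3×-5 + 6×-1 = -9; y[4] = 3×-2 + 6×-5 = -36; y[5] = 6×-2 = -12

[-4, -14, 19, -9, -36, -12]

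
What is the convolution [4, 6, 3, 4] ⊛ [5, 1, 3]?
y[0] = 4×5 = 20; y[1] = 4×1 + 6×5 = 34; y[2] = 4×3 + 6×1 + 3×5 = 33; y[3] = 6×3 + 3×1 + 4×5 = 41; y[4] = 3×3 + 4×1 = 13; y[5] = 4×3 = 12

[20, 34, 33, 41, 13, 12]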